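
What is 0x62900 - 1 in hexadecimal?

The trailing 2 digits are 0, so subtracting 1 borrows through: they become F and the next digit up decrements.

0x628ff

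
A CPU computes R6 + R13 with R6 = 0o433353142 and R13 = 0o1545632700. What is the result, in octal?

Add column by column in base 8, right to left:
  2+0 = 2
  4+0 = 4
  1+7 = 0 carry 1
  3+2+1 = 6
  5+3 = 0 carry 1
  3+6+1 = 2 carry 1
  3+5+1 = 1 carry 1
  3+4+1 = 0 carry 1
  4+5+1 = 2 carry 1
  0+1+1 = 2

0o2201206042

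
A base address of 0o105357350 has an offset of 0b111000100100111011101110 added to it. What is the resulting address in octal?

0o176026726

0b111000100100111011101110 = 0o70447356 in octal.
Add column by column in base 8, right to left:
  0+6 = 6
  5+5 = 2 carry 1
  3+3+1 = 7
  7+7 = 6 carry 1
  5+4+1 = 2 carry 1
  3+4+1 = 0 carry 1
  5+0+1 = 6
  0+7 = 7
  1+0 = 1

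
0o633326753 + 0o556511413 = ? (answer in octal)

0o1412040366

Add column by column in base 8, right to left:
  3+3 = 6
  5+1 = 6
  7+4 = 3 carry 1
  6+1+1 = 0 carry 1
  2+1+1 = 4
  3+5 = 0 carry 1
  3+6+1 = 2 carry 1
  3+5+1 = 1 carry 1
  6+5+1 = 4 carry 1
  final carry 1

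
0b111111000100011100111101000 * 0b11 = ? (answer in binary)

0b10111101001101010110110111000

Multiply each base-2 digit by 3, carrying:
  0×3 = 0 → write 0
  0×3 = 0 → write 0
  0×3 = 0 → write 0
  1×3 = 3 → write 1 carry 1
  0×3+1 = 1 → write 1
  1×3 = 3 → write 1 carry 1
  1×3+1 = 4 → write 0 carry 2
  1×3+2 = 5 → write 1 carry 2
  1×3+2 = 5 → write 1 carry 2
  0×3+2 = 2 → write 0 carry 1
  0×3+1 = 1 → write 1
  1×3 = 3 → write 1 carry 1
  1×3+1 = 4 → write 0 carry 2
  1×3+2 = 5 → write 1 carry 2
  0×3+2 = 2 → write 0 carry 1
  0×3+1 = 1 → write 1
  0×3 = 0 → write 0
  1×3 = 3 → write 1 carry 1
  0×3+1 = 1 → write 1
  0×3 = 0 → write 0
  0×3 = 0 → write 0
  1×3 = 3 → write 1 carry 1
  1×3+1 = 4 → write 0 carry 2
  1×3+2 = 5 → write 1 carry 2
  1×3+2 = 5 → write 1 carry 2
  1×3+2 = 5 → write 1 carry 2
  1×3+2 = 5 → write 1 carry 2
  remaining carry: 10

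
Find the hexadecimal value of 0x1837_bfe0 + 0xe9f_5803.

Add column by column in base 16, right to left:
  0+3 = 3
  e+0 = e
  f+8 = 7 carry 1
  b+5+1 = 1 carry 1
  7+f+1 = 7 carry 1
  3+9+1 = d
  8+e = 6 carry 1
  1+0+1 = 2

0x26d717e3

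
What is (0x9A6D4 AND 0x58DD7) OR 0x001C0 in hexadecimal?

0x9A6D4 AND 0x58DD7 = 0x184D4.
Then OR with 0x001C0.

0x185D4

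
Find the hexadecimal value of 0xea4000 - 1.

0xea3fff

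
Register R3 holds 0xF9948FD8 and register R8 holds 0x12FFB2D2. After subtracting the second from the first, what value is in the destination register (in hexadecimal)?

Subtract column by column in base 16:
  8-2 → 6
  D-D → 0
  F-2 → D
  8-B → D (borrow)
  4-F-1 → 4 (borrow)
  9-F-1 → 9 (borrow)
  9-2-1 → 6
  F-1 → E

0xE694DD06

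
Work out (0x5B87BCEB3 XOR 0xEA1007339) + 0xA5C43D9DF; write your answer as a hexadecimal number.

0x1575BF9769

First 0x5B87BCEB3 XOR 0xEA1007339 = 0xB197BBD8A.
Add column by column in base 16, right to left:
  A+F = 9 carry 1
  8+D+1 = 6 carry 1
  D+9+1 = 7 carry 1
  B+D+1 = 9 carry 1
  B+3+1 = F
  7+4 = B
  9+C = 5 carry 1
  1+5+1 = 7
  B+A = 5 carry 1
  final carry 1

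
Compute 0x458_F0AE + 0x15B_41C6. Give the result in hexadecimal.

Add column by column in base 16, right to left:
  E+6 = 4 carry 1
  A+C+1 = 7 carry 1
  0+1+1 = 2
  F+4 = 3 carry 1
  8+B+1 = 4 carry 1
  5+5+1 = B
  4+1 = 5

0x5B43274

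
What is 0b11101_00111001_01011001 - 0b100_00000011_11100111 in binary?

0b110010011010101110010

Subtract column by column in base 2:
  1-1 → 0
  0-1 → 1 (borrow)
  0-1-1 → 0 (borrow)
  1-0-1 → 0
  1-0 → 1
  0-1 → 1 (borrow)
  1-1-1 → 1 (borrow)
  0-1-1 → 0 (borrow)
  1-1-1 → 1 (borrow)
  0-1-1 → 0 (borrow)
  0-0-1 → 1 (borrow)
  1-0-1 → 0
  1-0 → 1
  1-0 → 1
  0-0 → 0
  0-0 → 0
  1-0 → 1
  0-0 → 0
  1-1 → 0
  1-0 → 1
  1-0 → 1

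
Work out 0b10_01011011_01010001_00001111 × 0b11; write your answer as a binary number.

0b111000100011111001100101101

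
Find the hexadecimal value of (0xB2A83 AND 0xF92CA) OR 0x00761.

0xB07E3

0xB2A83 AND 0xF92CA = 0xB0282.
Then OR with 0x00761.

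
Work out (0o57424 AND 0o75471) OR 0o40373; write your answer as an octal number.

0o57424 AND 0o75471 = 0o55420.
Then OR with 0o40373.

0o55773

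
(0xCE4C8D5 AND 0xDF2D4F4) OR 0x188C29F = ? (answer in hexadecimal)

0xDE8C2DF

0xCE4C8D5 AND 0xDF2D4F4 = 0xCE0C0D4.
Then OR with 0x188C29F.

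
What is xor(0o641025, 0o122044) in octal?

0o763061

XOR each oct digit independently (no carries):
  6^1=7, 4^2=6, 1^2=3, 0^0=0, 2^4=6, 5^4=1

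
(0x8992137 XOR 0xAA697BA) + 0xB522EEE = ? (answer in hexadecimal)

0xD91E57B

First 0x8992137 XOR 0xAA697BA = 0x23FB68D.
Add column by column in base 16, right to left:
  D+E = B carry 1
  8+E+1 = 7 carry 1
  6+E+1 = 5 carry 1
  B+2+1 = E
  F+2 = 1 carry 1
  3+5+1 = 9
  2+B = D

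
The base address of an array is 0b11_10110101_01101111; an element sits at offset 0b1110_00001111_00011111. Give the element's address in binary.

0b100011100010010001110

Add column by column in base 2, right to left:
  1+1 = 0 carry 1
  1+1+1 = 1 carry 1
  1+1+1 = 1 carry 1
  1+1+1 = 1 carry 1
  0+1+1 = 0 carry 1
  1+0+1 = 0 carry 1
  1+0+1 = 0 carry 1
  0+0+1 = 1
  1+1 = 0 carry 1
  0+1+1 = 0 carry 1
  1+1+1 = 1 carry 1
  0+1+1 = 0 carry 1
  1+0+1 = 0 carry 1
  1+0+1 = 0 carry 1
  0+0+1 = 1
  1+0 = 1
  1+0 = 1
  1+1 = 0 carry 1
  0+1+1 = 0 carry 1
  0+1+1 = 0 carry 1
  final carry 1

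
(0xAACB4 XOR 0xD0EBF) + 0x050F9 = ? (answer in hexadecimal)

First 0xAACB4 XOR 0xD0EBF = 0x7A20B.
Add column by column in base 16, right to left:
  B+9 = 4 carry 1
  0+F+1 = 0 carry 1
  2+0+1 = 3
  A+5 = F
  7+0 = 7

0x7F304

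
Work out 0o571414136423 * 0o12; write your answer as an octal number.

Multiply each base-8 digit by 10, carrying:
  3×10 = 30 → write 6 carry 3
  2×10+3 = 23 → write 7 carry 2
  4×10+2 = 42 → write 2 carry 5
  6×10+5 = 65 → write 1 carry 8
  3×10+8 = 38 → write 6 carry 4
  1×10+4 = 14 → write 6 carry 1
  4×10+1 = 41 → write 1 carry 5
  1×10+5 = 15 → write 7 carry 1
  4×10+1 = 41 → write 1 carry 5
  1×10+5 = 15 → write 7 carry 1
  7×10+1 = 71 → write 7 carry 8
  5×10+8 = 58 → write 2 carry 7
  remaining carry: 7

0o7277171661276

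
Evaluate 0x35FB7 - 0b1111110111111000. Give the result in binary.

0x35FB7 = 0b110101111110110111 in binary.
Subtract column by column in base 2:
  1-0 → 1
  1-0 → 1
  1-0 → 1
  0-1 → 1 (borrow)
  1-1-1 → 1 (borrow)
  1-1-1 → 1 (borrow)
  0-1-1 → 0 (borrow)
  1-1-1 → 1 (borrow)
  1-1-1 → 1 (borrow)
  1-0-1 → 0
  1-1 → 0
  1-1 → 0
  1-1 → 0
  0-1 → 1 (borrow)
  1-1-1 → 1 (borrow)
  0-1-1 → 0 (borrow)
  1-0-1 → 0
  1-0 → 1

0b100110000110111111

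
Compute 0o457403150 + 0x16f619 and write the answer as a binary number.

0b100110101001111110010000001

0o457403150 = 0b100101111100000011001101000 in binary.
0x16f619 = 0b101101111011000011001 in binary.
Add column by column in base 2, right to left:
  0+1 = 1
  0+0 = 0
  0+0 = 0
  1+1 = 0 carry 1
  0+1+1 = 0 carry 1
  1+0+1 = 0 carry 1
  1+0+1 = 0 carry 1
  0+0+1 = 1
  0+0 = 0
  1+1 = 0 carry 1
  1+1+1 = 1 carry 1
  0+0+1 = 1
  0+1 = 1
  0+1 = 1
  0+1 = 1
  0+1 = 1
  0+0 = 0
  1+1 = 0 carry 1
  1+1+1 = 1 carry 1
  1+0+1 = 0 carry 1
  1+1+1 = 1 carry 1
  1+0+1 = 0 carry 1
  0+0+1 = 1
  1+0 = 1
  0+0 = 0
  0+0 = 0
  1+0 = 1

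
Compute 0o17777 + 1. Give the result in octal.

0o20000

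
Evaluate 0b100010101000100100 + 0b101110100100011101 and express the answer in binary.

0b1010001001101000001

Add column by column in base 2, right to left:
  0+1 = 1
  0+0 = 0
  1+1 = 0 carry 1
  0+1+1 = 0 carry 1
  0+1+1 = 0 carry 1
  1+0+1 = 0 carry 1
  0+0+1 = 1
  0+0 = 0
  0+1 = 1
  1+0 = 1
  0+0 = 0
  1+1 = 0 carry 1
  0+0+1 = 1
  1+1 = 0 carry 1
  0+1+1 = 0 carry 1
  0+1+1 = 0 carry 1
  0+0+1 = 1
  1+1 = 0 carry 1
  final carry 1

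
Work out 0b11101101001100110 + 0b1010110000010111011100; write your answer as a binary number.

Add column by column in base 2, right to left:
  0+0 = 0
  1+0 = 1
  1+1 = 0 carry 1
  0+1+1 = 0 carry 1
  0+1+1 = 0 carry 1
  1+0+1 = 0 carry 1
  1+1+1 = 1 carry 1
  0+1+1 = 0 carry 1
  0+1+1 = 0 carry 1
  1+0+1 = 0 carry 1
  0+1+1 = 0 carry 1
  1+0+1 = 0 carry 1
  1+0+1 = 0 carry 1
  0+0+1 = 1
  1+0 = 1
  1+0 = 1
  1+1 = 0 carry 1
  0+1+1 = 0 carry 1
  0+0+1 = 1
  0+1 = 1
  0+0 = 0
  0+1 = 1

0b1011001110000001000010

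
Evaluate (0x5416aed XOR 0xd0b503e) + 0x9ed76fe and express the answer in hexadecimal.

0x1237b1d1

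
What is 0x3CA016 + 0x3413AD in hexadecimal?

Add column by column in base 16, right to left:
  6+D = 3 carry 1
  1+A+1 = C
  0+3 = 3
  A+1 = B
  C+4 = 0 carry 1
  3+3+1 = 7

0x70B3C3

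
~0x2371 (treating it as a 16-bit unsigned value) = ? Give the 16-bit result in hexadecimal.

0xdc8e

Each hex digit d becomes f−d:
  2→d, 3→c, 7→8, 1→e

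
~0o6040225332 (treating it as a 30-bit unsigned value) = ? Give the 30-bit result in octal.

0o1737552445

Each oct digit d becomes 7−d:
  6→1, 0→7, 4→3, 0→7, 2→5, 2→5, 5→2, 3→4, 3→4, 2→5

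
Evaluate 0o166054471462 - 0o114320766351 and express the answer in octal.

0o51533503111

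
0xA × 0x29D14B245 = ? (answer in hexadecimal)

0x1A22CEF6B2

Multiply each base-16 digit by 10, carrying:
  5×10 = 50 → write 2 carry 3
  4×10+3 = 43 → write B carry 2
  2×10+2 = 22 → write 6 carry 1
  B×10+1 = 111 → write F carry 6
  4×10+6 = 46 → write E carry 2
  1×10+2 = 12 → write C
  D×10 = 130 → write 2 carry 8
  9×10+8 = 98 → write 2 carry 6
  2×10+6 = 26 → write A carry 1
  remaining carry: 1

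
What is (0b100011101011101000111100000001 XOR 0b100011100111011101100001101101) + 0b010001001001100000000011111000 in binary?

First 0b100011101011101000111100000001 XOR 0b100011100111011101100001101101 = 0b000000001100110101011101101100.
Add column by column in base 2, right to left:
  0+0 = 0
  0+0 = 0
  1+0 = 1
  1+1 = 0 carry 1
  0+1+1 = 0 carry 1
  1+1+1 = 1 carry 1
  1+1+1 = 1 carry 1
  0+1+1 = 0 carry 1
  1+0+1 = 0 carry 1
  1+0+1 = 0 carry 1
  1+0+1 = 0 carry 1
  0+0+1 = 1
  1+0 = 1
  0+0 = 0
  1+0 = 1
  0+0 = 0
  1+0 = 1
  1+1 = 0 carry 1
  0+1+1 = 0 carry 1
  0+0+1 = 1
  1+0 = 1
  1+1 = 0 carry 1
  0+0+1 = 1
  0+0 = 0
  0+1 = 1
  0+0 = 0
  0+0 = 0
  0+0 = 0
  0+1 = 1

0b10001010110010101100001100100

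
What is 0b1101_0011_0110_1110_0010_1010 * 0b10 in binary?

0b1101001101101110001010100

Multiply each base-2 digit by 2, carrying:
  0×2 = 0 → write 0
  1×2 = 2 → write 0 carry 1
  0×2+1 = 1 → write 1
  1×2 = 2 → write 0 carry 1
  0×2+1 = 1 → write 1
  1×2 = 2 → write 0 carry 1
  0×2+1 = 1 → write 1
  0×2 = 0 → write 0
  0×2 = 0 → write 0
  1×2 = 2 → write 0 carry 1
  1×2+1 = 3 → write 1 carry 1
  1×2+1 = 3 → write 1 carry 1
  0×2+1 = 1 → write 1
  1×2 = 2 → write 0 carry 1
  1×2+1 = 3 → write 1 carry 1
  0×2+1 = 1 → write 1
  1×2 = 2 → write 0 carry 1
  1×2+1 = 3 → write 1 carry 1
  0×2+1 = 1 → write 1
  0×2 = 0 → write 0
  1×2 = 2 → write 0 carry 1
  0×2+1 = 1 → write 1
  1×2 = 2 → write 0 carry 1
  1×2+1 = 3 → write 1 carry 1
  remaining carry: 1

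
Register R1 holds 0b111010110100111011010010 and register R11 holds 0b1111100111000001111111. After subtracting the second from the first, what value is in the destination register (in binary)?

Subtract column by column in base 2:
  0-1 → 1 (borrow)
  1-1-1 → 1 (borrow)
  0-1-1 → 0 (borrow)
  0-1-1 → 0 (borrow)
  1-1-1 → 1 (borrow)
  0-1-1 → 0 (borrow)
  1-1-1 → 1 (borrow)
  1-0-1 → 0
  0-0 → 0
  1-0 → 1
  1-0 → 1
  1-0 → 1
  0-1 → 1 (borrow)
  0-1-1 → 0 (borrow)
  1-1-1 → 1 (borrow)
  0-0-1 → 1 (borrow)
  1-0-1 → 0
  1-1 → 0
  0-1 → 1 (borrow)
  1-1-1 → 1 (borrow)
  0-1-1 → 0 (borrow)
  1-1-1 → 1 (borrow)
  1-0-1 → 0
  1-0 → 1

0b101011001101111001010011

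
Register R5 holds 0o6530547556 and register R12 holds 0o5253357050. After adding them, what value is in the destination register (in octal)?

Add column by column in base 8, right to left:
  6+0 = 6
  5+5 = 2 carry 1
  5+0+1 = 6
  7+7 = 6 carry 1
  4+5+1 = 2 carry 1
  5+3+1 = 1 carry 1
  0+3+1 = 4
  3+5 = 0 carry 1
  5+2+1 = 0 carry 1
  6+5+1 = 4 carry 1
  final carry 1

0o14004126626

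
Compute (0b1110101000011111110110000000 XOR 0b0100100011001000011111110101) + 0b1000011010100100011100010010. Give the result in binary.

First 0b1110101000011111110110000000 XOR 0b0100100011001000011111110101 = 0b1010001011010111101001110101.
Add column by column in base 2, right to left:
  1+0 = 1
  0+1 = 1
  1+0 = 1
  0+0 = 0
  1+1 = 0 carry 1
  1+0+1 = 0 carry 1
  1+0+1 = 0 carry 1
  0+0+1 = 1
  0+1 = 1
  1+1 = 0 carry 1
  0+1+1 = 0 carry 1
  1+0+1 = 0 carry 1
  1+0+1 = 0 carry 1
  1+0+1 = 0 carry 1
  1+1+1 = 1 carry 1
  0+0+1 = 1
  1+0 = 1
  0+1 = 1
  1+0 = 1
  1+1 = 0 carry 1
  0+0+1 = 1
  1+1 = 0 carry 1
  0+1+1 = 0 carry 1
  0+0+1 = 1
  0+0 = 0
  1+0 = 1
  0+0 = 0
  1+1 = 0 carry 1
  final carry 1

0b10010100101111100000110000111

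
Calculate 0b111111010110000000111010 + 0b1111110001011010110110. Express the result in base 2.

Add column by column in base 2, right to left:
  0+0 = 0
  1+1 = 0 carry 1
  0+1+1 = 0 carry 1
  1+0+1 = 0 carry 1
  1+1+1 = 1 carry 1
  1+1+1 = 1 carry 1
  0+0+1 = 1
  0+1 = 1
  0+0 = 0
  0+1 = 1
  0+1 = 1
  0+0 = 0
  0+1 = 1
  1+0 = 1
  1+0 = 1
  0+0 = 0
  1+1 = 0 carry 1
  0+1+1 = 0 carry 1
  1+1+1 = 1 carry 1
  1+1+1 = 1 carry 1
  1+1+1 = 1 carry 1
  1+1+1 = 1 carry 1
  1+0+1 = 0 carry 1
  1+0+1 = 0 carry 1
  final carry 1

0b1001111000111011011110000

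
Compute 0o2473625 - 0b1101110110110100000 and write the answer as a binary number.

0b111000100111110101

0o2473625 = 0b10100111011110010101 in binary.
Subtract column by column in base 2:
  1-0 → 1
  0-0 → 0
  1-0 → 1
  0-0 → 0
  1-0 → 1
  0-1 → 1 (borrow)
  0-0-1 → 1 (borrow)
  1-1-1 → 1 (borrow)
  1-1-1 → 1 (borrow)
  1-0-1 → 0
  1-1 → 0
  0-1 → 1 (borrow)
  1-0-1 → 0
  1-1 → 0
  1-1 → 0
  0-1 → 1 (borrow)
  0-0-1 → 1 (borrow)
  1-1-1 → 1 (borrow)
  0-1-1 → 0 (borrow)
  1-0-1 → 0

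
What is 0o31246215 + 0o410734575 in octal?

Add column by column in base 8, right to left:
  5+5 = 2 carry 1
  1+7+1 = 1 carry 1
  2+5+1 = 0 carry 1
  6+4+1 = 3 carry 1
  4+3+1 = 0 carry 1
  2+7+1 = 2 carry 1
  1+0+1 = 2
  3+1 = 4
  0+4 = 4

0o442203012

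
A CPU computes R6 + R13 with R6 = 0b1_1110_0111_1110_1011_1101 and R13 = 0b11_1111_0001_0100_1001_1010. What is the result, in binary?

Add column by column in base 2, right to left:
  1+0 = 1
  0+1 = 1
  1+0 = 1
  1+1 = 0 carry 1
  1+1+1 = 1 carry 1
  1+0+1 = 0 carry 1
  0+0+1 = 1
  1+1 = 0 carry 1
  0+0+1 = 1
  1+0 = 1
  1+1 = 0 carry 1
  1+0+1 = 0 carry 1
  1+1+1 = 1 carry 1
  1+0+1 = 0 carry 1
  1+0+1 = 0 carry 1
  0+0+1 = 1
  0+1 = 1
  1+1 = 0 carry 1
  1+1+1 = 1 carry 1
  1+1+1 = 1 carry 1
  1+1+1 = 1 carry 1
  0+1+1 = 0 carry 1
  final carry 1

0b10111011001001101010111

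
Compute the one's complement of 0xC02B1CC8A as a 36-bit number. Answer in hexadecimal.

0x3FD4E3375

Each hex digit d becomes F−d:
  C→3, 0→F, 2→D, B→4, 1→E, C→3, C→3, 8→7, A→5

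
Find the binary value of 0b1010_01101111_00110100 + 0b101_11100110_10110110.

0b100000101010111101010

Add column by column in base 2, right to left:
  0+0 = 0
  0+1 = 1
  1+1 = 0 carry 1
  0+0+1 = 1
  1+1 = 0 carry 1
  1+1+1 = 1 carry 1
  0+0+1 = 1
  0+1 = 1
  1+0 = 1
  1+1 = 0 carry 1
  1+1+1 = 1 carry 1
  1+0+1 = 0 carry 1
  0+0+1 = 1
  1+1 = 0 carry 1
  1+1+1 = 1 carry 1
  0+1+1 = 0 carry 1
  0+1+1 = 0 carry 1
  1+0+1 = 0 carry 1
  0+1+1 = 0 carry 1
  1+0+1 = 0 carry 1
  final carry 1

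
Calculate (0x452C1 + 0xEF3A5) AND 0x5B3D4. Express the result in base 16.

0x10244

Add column by column in base 16, right to left:
  1+5 = 6
  C+A = 6 carry 1
  2+3+1 = 6
  5+F = 4 carry 1
  4+E+1 = 3 carry 1
  final carry 1
Sum = 0x134666; now AND with 0x5B3D4:
  1&0=0, 3&5=1, 4&B=0, 6&3=2, 6&D=4, 6&4=4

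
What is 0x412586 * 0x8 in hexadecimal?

0x2092C30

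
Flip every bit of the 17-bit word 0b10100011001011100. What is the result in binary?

Invert each bit: 10100011001011100 → 01011100110100011.

0b01011100110100011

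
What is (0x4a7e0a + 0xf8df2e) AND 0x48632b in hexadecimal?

Add column by column in base 16, right to left:
  a+e = 8 carry 1
  0+2+1 = 3
  e+f = d carry 1
  7+d+1 = 5 carry 1
  a+8+1 = 3 carry 1
  4+f+1 = 4 carry 1
  final carry 1
Sum = 0x1435d38; now AND with 0x48632b:
  1&0=0, 4&4=4, 3&8=0, 5&6=4, d&3=1, 3&2=2, 8&b=8

0x404128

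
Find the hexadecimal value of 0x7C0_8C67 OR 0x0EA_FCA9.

0x7EAFCEF

OR each hex digit independently (no carries):
  7|0=7, C|E=E, 0|A=A, 8|F=F, C|C=C, 6|A=E, 7|9=F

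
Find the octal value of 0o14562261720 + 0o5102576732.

0o21665060652

Add column by column in base 8, right to left:
  0+2 = 2
  2+3 = 5
  7+7 = 6 carry 1
  1+6+1 = 0 carry 1
  6+7+1 = 6 carry 1
  2+5+1 = 0 carry 1
  2+2+1 = 5
  6+0 = 6
  5+1 = 6
  4+5 = 1 carry 1
  1+0+1 = 2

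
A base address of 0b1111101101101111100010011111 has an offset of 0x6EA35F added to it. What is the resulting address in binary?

0b10000001001011001101111111110

0x6EA35F = 0b11011101010001101011111 in binary.
Add column by column in base 2, right to left:
  1+1 = 0 carry 1
  1+1+1 = 1 carry 1
  1+1+1 = 1 carry 1
  1+1+1 = 1 carry 1
  1+1+1 = 1 carry 1
  0+0+1 = 1
  0+1 = 1
  1+0 = 1
  0+1 = 1
  0+1 = 1
  0+0 = 0
  1+0 = 1
  1+0 = 1
  1+1 = 0 carry 1
  1+0+1 = 0 carry 1
  1+1+1 = 1 carry 1
  0+0+1 = 1
  1+1 = 0 carry 1
  1+1+1 = 1 carry 1
  0+1+1 = 0 carry 1
  1+0+1 = 0 carry 1
  1+1+1 = 1 carry 1
  0+1+1 = 0 carry 1
  1+0+1 = 0 carry 1
  1+0+1 = 0 carry 1
  1+0+1 = 0 carry 1
  1+0+1 = 0 carry 1
  1+0+1 = 0 carry 1
  final carry 1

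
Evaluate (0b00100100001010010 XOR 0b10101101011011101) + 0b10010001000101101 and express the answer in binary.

0b100011010010111100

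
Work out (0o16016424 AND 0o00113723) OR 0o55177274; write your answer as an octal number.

0o55177674

0o16016424 AND 0o00113723 = 0o00012420.
Then OR with 0o55177274.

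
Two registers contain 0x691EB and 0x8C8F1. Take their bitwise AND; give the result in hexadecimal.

AND each hex digit independently (no carries):
  6&8=0, 9&C=8, 1&8=0, E&F=E, B&1=1

0x080E1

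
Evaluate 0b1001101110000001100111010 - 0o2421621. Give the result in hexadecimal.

0x12CDFA9

0b1001101110000001100111010 = 0x137033A in hexadecimal.
0o2421621 = 0xA2391 in hexadecimal.
Subtract column by column in base 16:
  A-1 → 9
  3-9 → A (borrow)
  3-3-1 → F (borrow)
  0-2-1 → D (borrow)
  7-A-1 → C (borrow)
  3-0-1 → 2
  1-0 → 1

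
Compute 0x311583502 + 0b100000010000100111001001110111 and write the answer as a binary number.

0b1100110001100110101010011101111001

0x311583502 = 0b1100010001010110000011010100000010 in binary.
Add column by column in base 2, right to left:
  0+1 = 1
  1+1 = 0 carry 1
  0+1+1 = 0 carry 1
  0+0+1 = 1
  0+1 = 1
  0+1 = 1
  0+1 = 1
  0+0 = 0
  1+0 = 1
  0+1 = 1
  1+0 = 1
  0+0 = 0
  1+1 = 0 carry 1
  1+1+1 = 1 carry 1
  0+1+1 = 0 carry 1
  0+0+1 = 1
  0+0 = 0
  0+1 = 1
  0+0 = 0
  1+0 = 1
  1+0 = 1
  0+0 = 0
  1+1 = 0 carry 1
  0+0+1 = 1
  1+0 = 1
  0+0 = 0
  0+0 = 0
  0+0 = 0
  1+0 = 1
  0+1 = 1
  0+0 = 0
  0+0 = 0
  1+0 = 1
  1+0 = 1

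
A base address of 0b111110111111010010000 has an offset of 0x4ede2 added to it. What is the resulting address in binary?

0b1001000110110001110010

0x4ede2 = 0b1001110110111100010 in binary.
Add column by column in base 2, right to left:
  0+0 = 0
  0+1 = 1
  0+0 = 0
  0+0 = 0
  1+0 = 1
  0+1 = 1
  0+1 = 1
  1+1 = 0 carry 1
  0+1+1 = 0 carry 1
  1+0+1 = 0 carry 1
  1+1+1 = 1 carry 1
  1+1+1 = 1 carry 1
  1+0+1 = 0 carry 1
  1+1+1 = 1 carry 1
  1+1+1 = 1 carry 1
  0+1+1 = 0 carry 1
  1+0+1 = 0 carry 1
  1+0+1 = 0 carry 1
  1+1+1 = 1 carry 1
  1+0+1 = 0 carry 1
  1+0+1 = 0 carry 1
  final carry 1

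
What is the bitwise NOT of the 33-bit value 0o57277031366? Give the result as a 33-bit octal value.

0o20500746411

Each oct digit d becomes 7−d:
  5→2, 7→0, 2→5, 7→0, 7→0, 0→7, 3→4, 1→6, 3→4, 6→1, 6→1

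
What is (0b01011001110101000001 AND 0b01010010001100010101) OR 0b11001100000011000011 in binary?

0b11011100000111000011

0b01011001110101000001 AND 0b01010010001100010101 = 0b01010000000100000001.
Then OR with 0b11001100000011000011.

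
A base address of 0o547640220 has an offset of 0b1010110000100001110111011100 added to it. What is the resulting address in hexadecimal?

0x10615e6c

0o547640220 = 0x59f4090 in hexadecimal.
0b1010110000100001110111011100 = 0xac21ddc in hexadecimal.
Add column by column in base 16, right to left:
  0+c = c
  9+d = 6 carry 1
  0+d+1 = e
  4+1 = 5
  f+2 = 1 carry 1
  9+c+1 = 6 carry 1
  5+a+1 = 0 carry 1
  final carry 1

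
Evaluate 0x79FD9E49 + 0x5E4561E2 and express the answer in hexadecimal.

0xD843002B

Add column by column in base 16, right to left:
  9+2 = B
  4+E = 2 carry 1
  E+1+1 = 0 carry 1
  9+6+1 = 0 carry 1
  D+5+1 = 3 carry 1
  F+4+1 = 4 carry 1
  9+E+1 = 8 carry 1
  7+5+1 = D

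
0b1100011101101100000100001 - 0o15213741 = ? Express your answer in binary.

0b1010110011100000001000000

0o15213741 = 0b1101010001011111100001 in binary.
Subtract column by column in base 2:
  1-1 → 0
  0-0 → 0
  0-0 → 0
  0-0 → 0
  0-0 → 0
  1-1 → 0
  0-1 → 1 (borrow)
  0-1-1 → 0 (borrow)
  0-1-1 → 0 (borrow)
  0-1-1 → 0 (borrow)
  0-1-1 → 0 (borrow)
  1-0-1 → 0
  1-1 → 0
  0-0 → 0
  1-0 → 1
  1-0 → 1
  0-1 → 1 (borrow)
  1-0-1 → 0
  1-1 → 0
  1-0 → 1
  0-1 → 1 (borrow)
  0-1-1 → 0 (borrow)
  0-0-1 → 1 (borrow)
  1-0-1 → 0
  1-0 → 1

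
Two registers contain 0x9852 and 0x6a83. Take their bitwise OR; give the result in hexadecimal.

0xfad3

OR each hex digit independently (no carries):
  9|6=f, 8|a=a, 5|8=d, 2|3=3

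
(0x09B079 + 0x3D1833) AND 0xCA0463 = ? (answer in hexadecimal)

Add column by column in base 16, right to left:
  9+3 = C
  7+3 = A
  0+8 = 8
  B+1 = C
  9+D = 6 carry 1
  0+3+1 = 4
Sum = 0x46C8AC; now AND with 0xCA0463:
  4&C=4, 6&A=2, C&0=0, 8&4=0, A&6=2, C&3=0

0x420020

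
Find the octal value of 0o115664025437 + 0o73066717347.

Add column by column in base 8, right to left:
  7+7 = 6 carry 1
  3+4+1 = 0 carry 1
  4+3+1 = 0 carry 1
  5+7+1 = 5 carry 1
  2+1+1 = 4
  0+7 = 7
  4+6 = 2 carry 1
  6+6+1 = 5 carry 1
  6+0+1 = 7
  5+3 = 0 carry 1
  1+7+1 = 1 carry 1
  1+0+1 = 2

0o210752745006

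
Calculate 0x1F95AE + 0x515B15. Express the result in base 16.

0x70F0C3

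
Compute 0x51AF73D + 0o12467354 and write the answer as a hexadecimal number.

0o12467354 = 0x2A6EEC in hexadecimal.
Add column by column in base 16, right to left:
  D+C = 9 carry 1
  3+E+1 = 2 carry 1
  7+E+1 = 6 carry 1
  F+6+1 = 6 carry 1
  A+A+1 = 5 carry 1
  1+2+1 = 4
  5+0 = 5

0x5456629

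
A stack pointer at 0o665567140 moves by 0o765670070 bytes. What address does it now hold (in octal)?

Add column by column in base 8, right to left:
  0+0 = 0
  4+7 = 3 carry 1
  1+0+1 = 2
  7+0 = 7
  6+7 = 5 carry 1
  5+6+1 = 4 carry 1
  5+5+1 = 3 carry 1
  6+6+1 = 5 carry 1
  6+7+1 = 6 carry 1
  final carry 1

0o1653457230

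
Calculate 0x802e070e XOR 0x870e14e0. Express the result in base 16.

0x072013ee

XOR each hex digit independently (no carries):
  8^8=0, 0^7=7, 2^0=2, e^e=0, 0^1=1, 7^4=3, 0^e=e, e^0=e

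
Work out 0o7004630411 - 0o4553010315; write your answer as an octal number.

0o2231620074

Subtract column by column in base 8:
  1-5 → 4 (borrow)
  1-1-1 → 7 (borrow)
  4-3-1 → 0
  0-0 → 0
  3-1 → 2
  6-0 → 6
  4-3 → 1
  0-5 → 3 (borrow)
  0-5-1 → 2 (borrow)
  7-4-1 → 2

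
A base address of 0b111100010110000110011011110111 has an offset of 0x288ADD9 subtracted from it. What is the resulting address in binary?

0b111001110011111011100100011110

0x288ADD9 = 0b10100010001010110111011001 in binary.
Subtract column by column in base 2:
  1-1 → 0
  1-0 → 1
  1-0 → 1
  0-1 → 1 (borrow)
  1-1-1 → 1 (borrow)
  1-0-1 → 0
  1-1 → 0
  1-1 → 0
  0-1 → 1 (borrow)
  1-0-1 → 0
  1-1 → 0
  0-1 → 1 (borrow)
  0-0-1 → 1 (borrow)
  1-1-1 → 1 (borrow)
  1-0-1 → 0
  0-1 → 1 (borrow)
  0-0-1 → 1 (borrow)
  0-0-1 → 1 (borrow)
  0-0-1 → 1 (borrow)
  1-1-1 → 1 (borrow)
  1-0-1 → 0
  0-0 → 0
  1-0 → 1
  0-1 → 1 (borrow)
  0-0-1 → 1 (borrow)
  0-1-1 → 0 (borrow)
  1-0-1 → 0
  1-0 → 1
  1-0 → 1
  1-0 → 1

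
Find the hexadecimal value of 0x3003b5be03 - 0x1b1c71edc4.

Subtract column by column in base 16:
  3-4 → f (borrow)
  0-c-1 → 3 (borrow)
  e-d-1 → 0
  b-e → d (borrow)
  5-1-1 → 3
  b-7 → 4
  3-c → 7 (borrow)
  0-1-1 → e (borrow)
  0-b-1 → 4 (borrow)
  3-1-1 → 1

0x14e743d03f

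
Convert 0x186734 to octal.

Expand each hex digit to 4 bits: 1=0001 8=1000 6=0110 7=0111 3=0011 4=0100.
Group the bits in threes: 110 000 110 011 100 110 100 → 6063464.

0o6063464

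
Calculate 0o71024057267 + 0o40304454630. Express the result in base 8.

0o131330534117

Add column by column in base 8, right to left:
  7+0 = 7
  6+3 = 1 carry 1
  2+6+1 = 1 carry 1
  7+4+1 = 4 carry 1
  5+5+1 = 3 carry 1
  0+4+1 = 5
  4+4 = 0 carry 1
  2+0+1 = 3
  0+3 = 3
  1+0 = 1
  7+4 = 3 carry 1
  final carry 1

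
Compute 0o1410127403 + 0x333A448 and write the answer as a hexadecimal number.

0xF54534B

0o1410127403 = 0xC20AF03 in hexadecimal.
Add column by column in base 16, right to left:
  3+8 = B
  0+4 = 4
  F+4 = 3 carry 1
  A+A+1 = 5 carry 1
  0+3+1 = 4
  2+3 = 5
  C+3 = F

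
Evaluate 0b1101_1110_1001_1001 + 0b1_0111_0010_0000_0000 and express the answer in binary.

Add column by column in base 2, right to left:
  1+0 = 1
  0+0 = 0
  0+0 = 0
  1+0 = 1
  1+0 = 1
  0+0 = 0
  0+0 = 0
  1+0 = 1
  0+0 = 0
  1+1 = 0 carry 1
  1+0+1 = 0 carry 1
  1+0+1 = 0 carry 1
  1+1+1 = 1 carry 1
  0+1+1 = 0 carry 1
  1+1+1 = 1 carry 1
  1+0+1 = 0 carry 1
  0+1+1 = 0 carry 1
  final carry 1

0b100101000010011001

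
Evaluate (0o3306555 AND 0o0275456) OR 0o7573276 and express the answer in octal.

0o7777676

0o3306555 AND 0o0275456 = 0o0204454.
Then OR with 0o7573276.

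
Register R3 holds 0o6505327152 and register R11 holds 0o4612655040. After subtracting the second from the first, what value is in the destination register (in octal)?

Subtract column by column in base 8:
  2-0 → 2
  5-4 → 1
  1-0 → 1
  7-5 → 2
  2-5 → 5 (borrow)
  3-6-1 → 4 (borrow)
  5-2-1 → 2
  0-1 → 7 (borrow)
  5-6-1 → 6 (borrow)
  6-4-1 → 1

0o1672452112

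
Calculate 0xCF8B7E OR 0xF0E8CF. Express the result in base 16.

OR each hex digit independently (no carries):
  C|F=F, F|0=F, 8|E=E, B|8=B, 7|C=F, E|F=F

0xFFEBFF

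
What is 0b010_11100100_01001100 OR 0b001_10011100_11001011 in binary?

0b0111111110011001111

OR bit by bit (1 where either bit is 1):
  0101110010001001100
| 0011001110011001011
= 0111111110011001111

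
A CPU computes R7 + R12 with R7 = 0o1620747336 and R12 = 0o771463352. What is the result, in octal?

0o2612432710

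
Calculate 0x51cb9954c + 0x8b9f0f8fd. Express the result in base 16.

0xdd6aa8e49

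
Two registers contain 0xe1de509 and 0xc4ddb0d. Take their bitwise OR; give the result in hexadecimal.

OR each hex digit independently (no carries):
  e|c=e, 1|4=5, d|d=d, e|d=f, 5|b=f, 0|0=0, 9|d=d

0xe5dff0d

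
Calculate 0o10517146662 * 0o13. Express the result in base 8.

0o137147153246

Multiply each base-8 digit by 11, carrying:
  2×11 = 22 → write 6 carry 2
  6×11+2 = 68 → write 4 carry 8
  6×11+8 = 74 → write 2 carry 9
  6×11+9 = 75 → write 3 carry 9
  4×11+9 = 53 → write 5 carry 6
  1×11+6 = 17 → write 1 carry 2
  7×11+2 = 79 → write 7 carry 9
  1×11+9 = 20 → write 4 carry 2
  5×11+2 = 57 → write 1 carry 7
  0×11+7 = 7 → write 7
  1×11 = 11 → write 3 carry 1
  remaining carry: 1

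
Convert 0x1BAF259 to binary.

0b1101110101111001001011001

Expand each hex digit to 4 bits: 1=0001 B=1011 A=1010 F=1111 2=0010 5=0101 9=1001.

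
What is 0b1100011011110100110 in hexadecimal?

0x637a6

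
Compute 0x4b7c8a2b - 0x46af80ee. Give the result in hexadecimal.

Subtract column by column in base 16:
  b-e → d (borrow)
  2-e-1 → 3 (borrow)
  a-0-1 → 9
  8-8 → 0
  c-f → d (borrow)
  7-a-1 → c (borrow)
  b-6-1 → 4
  4-4 → 0

0x4cd093d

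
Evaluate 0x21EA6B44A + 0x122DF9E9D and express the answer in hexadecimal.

0x3418652E7

Add column by column in base 16, right to left:
  A+D = 7 carry 1
  4+9+1 = E
  4+E = 2 carry 1
  B+9+1 = 5 carry 1
  6+F+1 = 6 carry 1
  A+D+1 = 8 carry 1
  E+2+1 = 1 carry 1
  1+2+1 = 4
  2+1 = 3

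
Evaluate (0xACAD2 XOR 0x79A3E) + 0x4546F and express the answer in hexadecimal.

0x11A55B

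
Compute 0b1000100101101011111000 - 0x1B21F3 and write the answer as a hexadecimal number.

0x73905

0b1000100101101011111000 = 0x225AF8 in hexadecimal.
Subtract column by column in base 16:
  8-3 → 5
  F-F → 0
  A-1 → 9
  5-2 → 3
  2-B → 7 (borrow)
  2-1-1 → 0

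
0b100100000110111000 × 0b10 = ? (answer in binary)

0b1001000001101110000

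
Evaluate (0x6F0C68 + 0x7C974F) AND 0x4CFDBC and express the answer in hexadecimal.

0x48A1B4

Add column by column in base 16, right to left:
  8+F = 7 carry 1
  6+4+1 = B
  C+7 = 3 carry 1
  0+9+1 = A
  F+C = B carry 1
  6+7+1 = E
Sum = 0xEBA3B7; now AND with 0x4CFDBC:
  E&4=4, B&C=8, A&F=A, 3&D=1, B&B=B, 7&C=4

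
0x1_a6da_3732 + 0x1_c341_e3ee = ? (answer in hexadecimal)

Add column by column in base 16, right to left:
  2+e = 0 carry 1
  3+e+1 = 2 carry 1
  7+3+1 = b
  3+e = 1 carry 1
  a+1+1 = c
  d+4 = 1 carry 1
  6+3+1 = a
  a+c = 6 carry 1
  1+1+1 = 3

0x36a1c1b20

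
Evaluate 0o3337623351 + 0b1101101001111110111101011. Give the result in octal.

0o3515022324

0b1101101001111110111101011 = 0o155176753 in octal.
Add column by column in base 8, right to left:
  1+3 = 4
  5+5 = 2 carry 1
  3+7+1 = 3 carry 1
  3+6+1 = 2 carry 1
  2+7+1 = 2 carry 1
  6+1+1 = 0 carry 1
  7+5+1 = 5 carry 1
  3+5+1 = 1 carry 1
  3+1+1 = 5
  3+0 = 3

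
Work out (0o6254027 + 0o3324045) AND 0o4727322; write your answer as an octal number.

0o600020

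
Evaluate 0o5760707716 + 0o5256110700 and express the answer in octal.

0o13237020616

Add column by column in base 8, right to left:
  6+0 = 6
  1+0 = 1
  7+7 = 6 carry 1
  7+0+1 = 0 carry 1
  0+1+1 = 2
  7+1 = 0 carry 1
  0+6+1 = 7
  6+5 = 3 carry 1
  7+2+1 = 2 carry 1
  5+5+1 = 3 carry 1
  final carry 1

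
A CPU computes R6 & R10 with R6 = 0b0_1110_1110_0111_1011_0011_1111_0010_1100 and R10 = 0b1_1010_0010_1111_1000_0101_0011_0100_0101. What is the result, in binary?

0b010100010011110000001001100000100

AND bit by bit (1 only where both bits are 1):
  011101110011110110011111100101100
& 110100010111110000101001101000101
= 010100010011110000001001100000100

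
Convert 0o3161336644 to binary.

Each octal digit is 3 bits: 3=011 1=001 6=110 1=001 3=011 3=011 6=110 6=110 4=100 4=100.

0b11001110001011011110110100100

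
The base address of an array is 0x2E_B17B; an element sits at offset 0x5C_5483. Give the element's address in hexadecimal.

0x8B05FE

Add column by column in base 16, right to left:
  B+3 = E
  7+8 = F
  1+4 = 5
  B+5 = 0 carry 1
  E+C+1 = B carry 1
  2+5+1 = 8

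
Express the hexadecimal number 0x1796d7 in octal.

Expand each hex digit to 4 bits: 1=0001 7=0111 9=1001 6=0110 d=1101 7=0111.
Group the bits in threes: 101 111 001 011 011 010 111 → 5713327.

0o5713327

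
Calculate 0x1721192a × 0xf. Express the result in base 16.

Multiply each base-16 digit by 15, carrying:
  a×15 = 150 → write 6 carry 9
  2×15+9 = 39 → write 7 carry 2
  9×15+2 = 137 → write 9 carry 8
  1×15+8 = 23 → write 7 carry 1
  1×15+1 = 16 → write 0 carry 1
  2×15+1 = 31 → write f carry 1
  7×15+1 = 106 → write a carry 6
  1×15+6 = 21 → write 5 carry 1
  remaining carry: 1

0x15af07976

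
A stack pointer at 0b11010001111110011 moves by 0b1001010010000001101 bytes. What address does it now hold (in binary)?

Add column by column in base 2, right to left:
  1+1 = 0 carry 1
  1+0+1 = 0 carry 1
  0+1+1 = 0 carry 1
  0+1+1 = 0 carry 1
  1+0+1 = 0 carry 1
  1+0+1 = 0 carry 1
  1+0+1 = 0 carry 1
  1+0+1 = 0 carry 1
  1+0+1 = 0 carry 1
  1+0+1 = 0 carry 1
  0+1+1 = 0 carry 1
  0+0+1 = 1
  0+0 = 0
  1+1 = 0 carry 1
  0+0+1 = 1
  1+1 = 0 carry 1
  1+0+1 = 0 carry 1
  0+0+1 = 1
  0+1 = 1

0b1100100100000000000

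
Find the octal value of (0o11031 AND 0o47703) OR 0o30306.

0o31307

0o11031 AND 0o47703 = 0o01001.
Then OR with 0o30306.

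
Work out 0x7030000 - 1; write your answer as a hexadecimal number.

0x702FFFF

The trailing 4 digits are 0, so subtracting 1 borrows through: they become F and the next digit up decrements.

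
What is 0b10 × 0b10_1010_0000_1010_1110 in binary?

0b1010100000101011100

Multiply each base-2 digit by 2, carrying:
  0×2 = 0 → write 0
  1×2 = 2 → write 0 carry 1
  1×2+1 = 3 → write 1 carry 1
  1×2+1 = 3 → write 1 carry 1
  0×2+1 = 1 → write 1
  1×2 = 2 → write 0 carry 1
  0×2+1 = 1 → write 1
  1×2 = 2 → write 0 carry 1
  0×2+1 = 1 → write 1
  0×2 = 0 → write 0
  0×2 = 0 → write 0
  0×2 = 0 → write 0
  0×2 = 0 → write 0
  1×2 = 2 → write 0 carry 1
  0×2+1 = 1 → write 1
  1×2 = 2 → write 0 carry 1
  0×2+1 = 1 → write 1
  1×2 = 2 → write 0 carry 1
  remaining carry: 1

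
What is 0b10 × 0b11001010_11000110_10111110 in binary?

0b1100101011000110101111100

Multiply each base-2 digit by 2, carrying:
  0×2 = 0 → write 0
  1×2 = 2 → write 0 carry 1
  1×2+1 = 3 → write 1 carry 1
  1×2+1 = 3 → write 1 carry 1
  1×2+1 = 3 → write 1 carry 1
  1×2+1 = 3 → write 1 carry 1
  0×2+1 = 1 → write 1
  1×2 = 2 → write 0 carry 1
  0×2+1 = 1 → write 1
  1×2 = 2 → write 0 carry 1
  1×2+1 = 3 → write 1 carry 1
  0×2+1 = 1 → write 1
  0×2 = 0 → write 0
  0×2 = 0 → write 0
  1×2 = 2 → write 0 carry 1
  1×2+1 = 3 → write 1 carry 1
  0×2+1 = 1 → write 1
  1×2 = 2 → write 0 carry 1
  0×2+1 = 1 → write 1
  1×2 = 2 → write 0 carry 1
  0×2+1 = 1 → write 1
  0×2 = 0 → write 0
  1×2 = 2 → write 0 carry 1
  1×2+1 = 3 → write 1 carry 1
  remaining carry: 1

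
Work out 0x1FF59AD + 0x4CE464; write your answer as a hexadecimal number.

Add column by column in base 16, right to left:
  D+4 = 1 carry 1
  A+6+1 = 1 carry 1
  9+4+1 = E
  5+E = 3 carry 1
  F+C+1 = C carry 1
  F+4+1 = 4 carry 1
  1+0+1 = 2

0x24C3E11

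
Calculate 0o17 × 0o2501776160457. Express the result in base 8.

0o47335745230701

Multiply each base-8 digit by 15, carrying:
  7×15 = 105 → write 1 carry 13
  5×15+13 = 88 → write 0 carry 11
  4×15+11 = 71 → write 7 carry 8
  0×15+8 = 8 → write 0 carry 1
  6×15+1 = 91 → write 3 carry 11
  1×15+11 = 26 → write 2 carry 3
  6×15+3 = 93 → write 5 carry 11
  7×15+11 = 116 → write 4 carry 14
  7×15+14 = 119 → write 7 carry 14
  1×15+14 = 29 → write 5 carry 3
  0×15+3 = 3 → write 3
  5×15 = 75 → write 3 carry 9
  2×15+9 = 39 → write 7 carry 4
  remaining carry: 4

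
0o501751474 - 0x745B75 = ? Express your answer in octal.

0x745B75 = 0o35055565 in octal.
Subtract column by column in base 8:
  4-5 → 7 (borrow)
  7-6-1 → 0
  4-5 → 7 (borrow)
  1-5-1 → 3 (borrow)
  5-5-1 → 7 (borrow)
  7-0-1 → 6
  1-5 → 4 (borrow)
  0-3-1 → 4 (borrow)
  5-0-1 → 4

0o444673707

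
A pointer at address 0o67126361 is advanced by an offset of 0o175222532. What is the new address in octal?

0o264351113

Add column by column in base 8, right to left:
  1+2 = 3
  6+3 = 1 carry 1
  3+5+1 = 1 carry 1
  6+2+1 = 1 carry 1
  2+2+1 = 5
  1+2 = 3
  7+5 = 4 carry 1
  6+7+1 = 6 carry 1
  0+1+1 = 2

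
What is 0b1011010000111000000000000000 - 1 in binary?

0b1011010000110111111111111111

The trailing 15 digits are 0, so subtracting 1 borrows through: they become 1 and the next digit up decrements.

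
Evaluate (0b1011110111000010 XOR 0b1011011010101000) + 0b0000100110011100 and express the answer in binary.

0b1010100000110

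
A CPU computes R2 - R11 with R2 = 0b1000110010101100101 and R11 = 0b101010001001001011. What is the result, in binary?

Subtract column by column in base 2:
  1-1 → 0
  0-1 → 1 (borrow)
  1-0-1 → 0
  0-1 → 1 (borrow)
  0-0-1 → 1 (borrow)
  1-0-1 → 0
  1-1 → 0
  0-0 → 0
  1-0 → 1
  0-1 → 1 (borrow)
  1-0-1 → 0
  0-0 → 0
  0-0 → 0
  1-1 → 0
  1-0 → 1
  0-1 → 1 (borrow)
  0-0-1 → 1 (borrow)
  0-1-1 → 0 (borrow)
  1-0-1 → 0

0b11100001100011010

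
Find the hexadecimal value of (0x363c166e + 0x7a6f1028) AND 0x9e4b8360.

0x900b0200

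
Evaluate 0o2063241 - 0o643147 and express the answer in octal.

0o1220072

Subtract column by column in base 8:
  1-7 → 2 (borrow)
  4-4-1 → 7 (borrow)
  2-1-1 → 0
  3-3 → 0
  6-4 → 2
  0-6 → 2 (borrow)
  2-0-1 → 1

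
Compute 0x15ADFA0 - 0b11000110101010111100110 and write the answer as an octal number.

0o75704672

0x15ADFA0 = 0o126557640 in octal.
0b11000110101010111100110 = 0o30652746 in octal.
Subtract column by column in base 8:
  0-6 → 2 (borrow)
  4-4-1 → 7 (borrow)
  6-7-1 → 6 (borrow)
  7-2-1 → 4
  5-5 → 0
  5-6 → 7 (borrow)
  6-0-1 → 5
  2-3 → 7 (borrow)
  1-0-1 → 0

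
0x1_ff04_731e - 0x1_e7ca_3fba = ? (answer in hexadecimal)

Subtract column by column in base 16:
  e-a → 4
  1-b → 6 (borrow)
  3-f-1 → 3 (borrow)
  7-3-1 → 3
  4-a → a (borrow)
  0-c-1 → 3 (borrow)
  f-7-1 → 7
  f-e → 1
  1-1 → 0

0x173a3364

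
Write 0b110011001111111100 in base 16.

0x333FC

Group the bits into nibbles: 0011 0011 0011 1111 1100 → 333FC.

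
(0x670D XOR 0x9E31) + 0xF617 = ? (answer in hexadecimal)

0x1EF53

First 0x670D XOR 0x9E31 = 0xF93C.
Add column by column in base 16, right to left:
  C+7 = 3 carry 1
  3+1+1 = 5
  9+6 = F
  F+F = E carry 1
  final carry 1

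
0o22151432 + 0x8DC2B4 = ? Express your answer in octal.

0x8DC2B4 = 0o43341264 in octal.
Add column by column in base 8, right to left:
  2+4 = 6
  3+6 = 1 carry 1
  4+2+1 = 7
  1+1 = 2
  5+4 = 1 carry 1
  1+3+1 = 5
  2+3 = 5
  2+4 = 6

0o65512716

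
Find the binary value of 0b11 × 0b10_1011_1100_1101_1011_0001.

0b100000110110100100010011

Multiply each base-2 digit by 3, carrying:
  1×3 = 3 → write 1 carry 1
  0×3+1 = 1 → write 1
  0×3 = 0 → write 0
  0×3 = 0 → write 0
  1×3 = 3 → write 1 carry 1
  1×3+1 = 4 → write 0 carry 2
  0×3+2 = 2 → write 0 carry 1
  1×3+1 = 4 → write 0 carry 2
  1×3+2 = 5 → write 1 carry 2
  0×3+2 = 2 → write 0 carry 1
  1×3+1 = 4 → write 0 carry 2
  1×3+2 = 5 → write 1 carry 2
  0×3+2 = 2 → write 0 carry 1
  0×3+1 = 1 → write 1
  1×3 = 3 → write 1 carry 1
  1×3+1 = 4 → write 0 carry 2
  1×3+2 = 5 → write 1 carry 2
  1×3+2 = 5 → write 1 carry 2
  0×3+2 = 2 → write 0 carry 1
  1×3+1 = 4 → write 0 carry 2
  0×3+2 = 2 → write 0 carry 1
  1×3+1 = 4 → write 0 carry 2
  remaining carry: 10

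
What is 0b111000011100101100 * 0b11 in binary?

0b10101001010110000100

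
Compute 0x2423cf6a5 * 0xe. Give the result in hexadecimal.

0x1f9f557d06

Multiply each base-16 digit by 14, carrying:
  5×14 = 70 → write 6 carry 4
  a×14+4 = 144 → write 0 carry 9
  6×14+9 = 93 → write d carry 5
  f×14+5 = 215 → write 7 carry 13
  c×14+13 = 181 → write 5 carry 11
  3×14+11 = 53 → write 5 carry 3
  2×14+3 = 31 → write f carry 1
  4×14+1 = 57 → write 9 carry 3
  2×14+3 = 31 → write f carry 1
  remaining carry: 1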